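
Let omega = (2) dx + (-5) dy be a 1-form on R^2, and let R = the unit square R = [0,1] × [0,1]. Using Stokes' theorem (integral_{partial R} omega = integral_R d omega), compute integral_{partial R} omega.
integral_(partial R) omega = 0

Stokes: integral_partial_R omega = integral_R d omega with d omega = (∂Q/∂x - ∂P/∂y) dx ∧ dy.
  ∂Q/∂x = 0
  ∂P/∂y = 0
  integrand = ∂Q/∂x - ∂P/∂y = 0.
Integrating over R: integral_0^1 integral_0^1 (0) dx dy = 0.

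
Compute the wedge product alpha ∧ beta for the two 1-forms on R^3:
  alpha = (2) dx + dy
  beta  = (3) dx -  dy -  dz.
alpha ∧ beta = (-5) dx ∧ dy + (-2) dx ∧ dz + (-1) dy ∧ dz

Distribute the wedge, using dx_i ∧ dx_j = -dx_j ∧ dx_i and dx_i ∧ dx_i = 0. For each pair (i, j) with i < j, the coefficient of dx_i ∧ dx_j in alpha ∧ beta is (alpha_i * beta_j - alpha_j * beta_i). Collecting: alpha ∧ beta = (-5) dx ∧ dy + (-2) dx ∧ dz + (-1) dy ∧ dz.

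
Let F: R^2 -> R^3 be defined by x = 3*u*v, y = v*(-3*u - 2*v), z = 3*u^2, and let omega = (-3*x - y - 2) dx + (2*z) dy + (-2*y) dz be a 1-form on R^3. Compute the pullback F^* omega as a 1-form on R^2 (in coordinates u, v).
F^* omega = (6*v*(3*u^2 + u*v + v^2 - 1)) du + (6*u*(-3*u^2 - 7*u*v + v^2 - 1)) dv

Using F^*(f dg) = (f ∘ F) d(g ∘ F), substitute each coordinate x_i by F_i(u, v) in f_i, and replace dx_i by d F_i = (∂F_i/∂u) du + (∂F_i/∂v) dv.
  For the x component: f_1(F) = -6*u*v + 2*v^2 - 2; d F_1 = (3*v) du + (3*u) dv
  For the y component: f_2(F) = 6*u^2; d F_2 = (-3*v) du + (-3*u - 4*v) dv
  For the z component: f_3(F) = 2*v*(3*u + 2*v); d F_3 = (6*u) du + (0) dv
Combining and collecting du, dv coefficients:
  coeff of du: 6*v*(3*u^2 + u*v + v^2 - 1)
  coeff of dv: 6*u*(-3*u^2 - 7*u*v + v^2 - 1)
F^* omega = (6*v*(3*u^2 + u*v + v^2 - 1)) du + (6*u*(-3*u^2 - 7*u*v + v^2 - 1)) dv.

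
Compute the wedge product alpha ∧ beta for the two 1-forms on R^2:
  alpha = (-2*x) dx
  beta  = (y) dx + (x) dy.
alpha ∧ beta = (-2*x^2) dx ∧ dy

Distribute the wedge, using dx_i ∧ dx_j = -dx_j ∧ dx_i and dx_i ∧ dx_i = 0. For each pair (i, j) with i < j, the coefficient of dx_i ∧ dx_j in alpha ∧ beta is (alpha_i * beta_j - alpha_j * beta_i). Collecting: alpha ∧ beta = (-2*x^2) dx ∧ dy.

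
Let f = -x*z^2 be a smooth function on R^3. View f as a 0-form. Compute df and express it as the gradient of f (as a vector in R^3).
df = (-z^2) dx + (0) dy + (-2*x*z) dz; grad f = (-z^2, 0, -2*x*z)

For a 0-form f, d f = (∂f/∂x) dx + (∂f/∂y) dy + (∂f/∂z) dz. The components of the vector representation are exactly the entries of grad f in Cartesian coordinates:
  ∂f/∂x = -z^2
  ∂f/∂y = 0
  ∂f/∂z = -2*x*z.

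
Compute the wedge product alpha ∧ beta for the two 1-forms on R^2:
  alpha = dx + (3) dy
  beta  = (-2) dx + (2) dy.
alpha ∧ beta = (8) dx ∧ dy

Distribute the wedge, using dx_i ∧ dx_j = -dx_j ∧ dx_i and dx_i ∧ dx_i = 0. For each pair (i, j) with i < j, the coefficient of dx_i ∧ dx_j in alpha ∧ beta is (alpha_i * beta_j - alpha_j * beta_i). Collecting: alpha ∧ beta = (8) dx ∧ dy.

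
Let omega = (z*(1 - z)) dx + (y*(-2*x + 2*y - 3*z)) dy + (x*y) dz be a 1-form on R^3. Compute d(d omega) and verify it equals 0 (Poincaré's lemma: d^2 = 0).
d(d omega) = 0

Step 1: d omega = sum_{i<j} (∂f_j/∂x_i - ∂f_i/∂x_j) dx_i ∧ dx_j:
  coeff of dx ∧ dy: -2*y
  coeff of dx ∧ dz: y + 2*z - 1
  coeff of dy ∧ dz: x + 3*y
Step 2: Apply d again to each 2-form coefficient. The only possible 3-form in R^3 is dx ∧ dy ∧ dz, with coefficient
  ∂(coeff of dy∧dz)/∂x - ∂(coeff of dx∧dz)/∂y + ∂(coeff of dx∧dy)/∂z
  = ∂/∂x (x + 3*y) - ∂/∂y (y + 2*z - 1) + ∂/∂z (-2*y).
Each of these terms simplifies to sums of mixed partials that cancel in pairs. The result is 0 (by equality of mixed partials for smooth functions — Schwarz / Clairaut).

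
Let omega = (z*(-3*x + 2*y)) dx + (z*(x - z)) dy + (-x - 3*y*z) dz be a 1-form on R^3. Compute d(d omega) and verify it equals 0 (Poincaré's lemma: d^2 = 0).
d(d omega) = 0

Step 1: d omega = sum_{i<j} (∂f_j/∂x_i - ∂f_i/∂x_j) dx_i ∧ dx_j:
  coeff of dx ∧ dy: -z
  coeff of dx ∧ dz: 3*x - 2*y - 1
  coeff of dy ∧ dz: -x - z
Step 2: Apply d again to each 2-form coefficient. The only possible 3-form in R^3 is dx ∧ dy ∧ dz, with coefficient
  ∂(coeff of dy∧dz)/∂x - ∂(coeff of dx∧dz)/∂y + ∂(coeff of dx∧dy)/∂z
  = ∂/∂x (-x - z) - ∂/∂y (3*x - 2*y - 1) + ∂/∂z (-z).
Each of these terms simplifies to sums of mixed partials that cancel in pairs. The result is 0 (by equality of mixed partials for smooth functions — Schwarz / Clairaut).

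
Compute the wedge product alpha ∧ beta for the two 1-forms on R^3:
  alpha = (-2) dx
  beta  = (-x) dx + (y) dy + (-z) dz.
alpha ∧ beta = (-2*y) dx ∧ dy + (2*z) dx ∧ dz

Distribute the wedge, using dx_i ∧ dx_j = -dx_j ∧ dx_i and dx_i ∧ dx_i = 0. For each pair (i, j) with i < j, the coefficient of dx_i ∧ dx_j in alpha ∧ beta is (alpha_i * beta_j - alpha_j * beta_i). Collecting: alpha ∧ beta = (-2*y) dx ∧ dy + (2*z) dx ∧ dz.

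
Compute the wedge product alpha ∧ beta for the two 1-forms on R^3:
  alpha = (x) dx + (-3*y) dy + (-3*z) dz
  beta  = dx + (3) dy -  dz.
alpha ∧ beta = (3*x + 3*y) dx ∧ dy + (-x + 3*z) dx ∧ dz + (3*y + 9*z) dy ∧ dz

Distribute the wedge, using dx_i ∧ dx_j = -dx_j ∧ dx_i and dx_i ∧ dx_i = 0. For each pair (i, j) with i < j, the coefficient of dx_i ∧ dx_j in alpha ∧ beta is (alpha_i * beta_j - alpha_j * beta_i). Collecting: alpha ∧ beta = (3*x + 3*y) dx ∧ dy + (-x + 3*z) dx ∧ dz + (3*y + 9*z) dy ∧ dz.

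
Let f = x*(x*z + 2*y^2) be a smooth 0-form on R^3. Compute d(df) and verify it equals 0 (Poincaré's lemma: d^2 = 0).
d(df) = 0

Step 1: df = sum_i (∂f/∂x_i) dx_i = (2*x*z + 2*y^2) dx + (4*x*y) dy + (x^2) dz.
Step 2: Apply d again. Using the 1-form formula, the coefficient of dx ∧ dy in d(df) is ∂^2 f/∂x ∂y - ∂^2 f/∂y ∂x = (4*y) - (4*y) = 0 (equality of mixed partials for smooth f).
Similarly for dx ∧ dz and dy ∧ dz — all coefficients vanish. So d(df) = 0.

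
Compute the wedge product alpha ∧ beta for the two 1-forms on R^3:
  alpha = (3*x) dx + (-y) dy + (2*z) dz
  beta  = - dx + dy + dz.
alpha ∧ beta = (3*x - y) dx ∧ dy + (3*x + 2*z) dx ∧ dz + (-y - 2*z) dy ∧ dz

Distribute the wedge, using dx_i ∧ dx_j = -dx_j ∧ dx_i and dx_i ∧ dx_i = 0. For each pair (i, j) with i < j, the coefficient of dx_i ∧ dx_j in alpha ∧ beta is (alpha_i * beta_j - alpha_j * beta_i). Collecting: alpha ∧ beta = (3*x - y) dx ∧ dy + (3*x + 2*z) dx ∧ dz + (-y - 2*z) dy ∧ dz.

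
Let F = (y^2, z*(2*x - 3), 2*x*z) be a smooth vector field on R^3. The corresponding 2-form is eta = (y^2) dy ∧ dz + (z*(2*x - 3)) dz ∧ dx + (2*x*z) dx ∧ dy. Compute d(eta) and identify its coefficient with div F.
d(eta) = (2*x) dx ∧ dy ∧ dz; div F = 2*x

For a 2-form in R^3 of the form above, applying d gives a 3-form with coefficient ∂P/∂x + ∂Q/∂y + ∂R/∂z:
  ∂P/∂x = 0
  ∂Q/∂y = 0
  ∂R/∂z = 2*x
Sum = 2*x, which is exactly div F.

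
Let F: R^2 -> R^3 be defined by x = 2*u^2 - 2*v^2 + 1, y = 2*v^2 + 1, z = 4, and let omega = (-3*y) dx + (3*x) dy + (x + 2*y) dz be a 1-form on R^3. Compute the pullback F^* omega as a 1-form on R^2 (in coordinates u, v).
F^* omega = (12*u*(-2*v^2 - 1)) du + (24*v*(u^2 + 1)) dv

Using F^*(f dg) = (f ∘ F) d(g ∘ F), substitute each coordinate x_i by F_i(u, v) in f_i, and replace dx_i by d F_i = (∂F_i/∂u) du + (∂F_i/∂v) dv.
  For the x component: f_1(F) = -6*v^2 - 3; d F_1 = (4*u) du + (-4*v) dv
  For the y component: f_2(F) = 6*u^2 - 6*v^2 + 3; d F_2 = (0) du + (4*v) dv
  For the z component: f_3(F) = 2*u^2 + 2*v^2 + 3; d F_3 = (0) du + (0) dv
Combining and collecting du, dv coefficients:
  coeff of du: 12*u*(-2*v^2 - 1)
  coeff of dv: 24*v*(u^2 + 1)
F^* omega = (12*u*(-2*v^2 - 1)) du + (24*v*(u^2 + 1)) dv.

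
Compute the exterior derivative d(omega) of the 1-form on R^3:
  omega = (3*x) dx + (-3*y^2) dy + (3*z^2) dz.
d(omega) = 0

For a 1-form omega = sum_i f_i dx_i, the exterior derivative is
  d(omega) = sum_{i < j} (∂f_j/∂x_i - ∂f_i/∂x_j) dx_i ∧ dx_j.

Assembling: d(omega) = 0.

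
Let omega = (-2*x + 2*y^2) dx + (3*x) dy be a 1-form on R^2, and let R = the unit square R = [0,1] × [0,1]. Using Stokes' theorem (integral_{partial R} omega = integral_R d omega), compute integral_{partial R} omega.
integral_(partial R) omega = 1

Stokes: integral_partial_R omega = integral_R d omega with d omega = (∂Q/∂x - ∂P/∂y) dx ∧ dy.
  ∂Q/∂x = 3
  ∂P/∂y = 4*y
  integrand = ∂Q/∂x - ∂P/∂y = 3 - 4*y.
Integrating over R: integral_0^1 integral_0^1 (3 - 4*y) dx dy = 1.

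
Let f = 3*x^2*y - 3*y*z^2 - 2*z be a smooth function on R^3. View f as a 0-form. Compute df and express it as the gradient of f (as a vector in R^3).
df = (6*x*y) dx + (3*x^2 - 3*z^2) dy + (-6*y*z - 2) dz; grad f = (6*x*y, 3*x^2 - 3*z^2, -6*y*z - 2)

For a 0-form f, d f = (∂f/∂x) dx + (∂f/∂y) dy + (∂f/∂z) dz. The components of the vector representation are exactly the entries of grad f in Cartesian coordinates:
  ∂f/∂x = 6*x*y
  ∂f/∂y = 3*x^2 - 3*z^2
  ∂f/∂z = -6*y*z - 2.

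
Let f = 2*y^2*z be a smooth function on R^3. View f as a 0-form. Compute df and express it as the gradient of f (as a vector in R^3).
df = (0) dx + (4*y*z) dy + (2*y^2) dz; grad f = (0, 4*y*z, 2*y^2)

For a 0-form f, d f = (∂f/∂x) dx + (∂f/∂y) dy + (∂f/∂z) dz. The components of the vector representation are exactly the entries of grad f in Cartesian coordinates:
  ∂f/∂x = 0
  ∂f/∂y = 4*y*z
  ∂f/∂z = 2*y^2.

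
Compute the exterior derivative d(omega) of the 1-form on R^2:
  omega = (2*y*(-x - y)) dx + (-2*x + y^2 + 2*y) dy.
d(omega) = (2*x + 4*y - 2) dx ∧ dy

For a 1-form omega = sum_i f_i dx_i, the exterior derivative is
  d(omega) = sum_{i < j} (∂f_j/∂x_i - ∂f_i/∂x_j) dx_i ∧ dx_j.
  coefficient of dx ∧ dy: ∂f_2/∂x - ∂f_1/∂y = ∂(-2*x + y^2 + 2*y)/∂x - ∂(2*y*(-x - y))/∂y = 2*x + 4*y - 2
Assembling: d(omega) = (2*x + 4*y - 2) dx ∧ dy.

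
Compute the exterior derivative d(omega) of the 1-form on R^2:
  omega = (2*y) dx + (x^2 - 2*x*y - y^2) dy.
d(omega) = (2*x - 2*y - 2) dx ∧ dy

For a 1-form omega = sum_i f_i dx_i, the exterior derivative is
  d(omega) = sum_{i < j} (∂f_j/∂x_i - ∂f_i/∂x_j) dx_i ∧ dx_j.
  coefficient of dx ∧ dy: ∂f_2/∂x - ∂f_1/∂y = ∂(x^2 - 2*x*y - y^2)/∂x - ∂(2*y)/∂y = 2*x - 2*y - 2
Assembling: d(omega) = (2*x - 2*y - 2) dx ∧ dy.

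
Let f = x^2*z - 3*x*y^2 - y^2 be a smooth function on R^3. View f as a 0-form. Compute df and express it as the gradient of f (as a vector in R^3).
df = (2*x*z - 3*y^2) dx + (2*y*(-3*x - 1)) dy + (x^2) dz; grad f = (2*x*z - 3*y^2, 2*y*(-3*x - 1), x^2)

For a 0-form f, d f = (∂f/∂x) dx + (∂f/∂y) dy + (∂f/∂z) dz. The components of the vector representation are exactly the entries of grad f in Cartesian coordinates:
  ∂f/∂x = 2*x*z - 3*y^2
  ∂f/∂y = 2*y*(-3*x - 1)
  ∂f/∂z = x^2.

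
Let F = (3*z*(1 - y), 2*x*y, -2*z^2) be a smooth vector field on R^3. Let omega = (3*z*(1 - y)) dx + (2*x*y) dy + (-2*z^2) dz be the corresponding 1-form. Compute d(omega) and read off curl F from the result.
d(omega) = (0) dy ∧ dz + (3 - 3*y) dz ∧ dx + (2*y + 3*z) dx ∧ dy; curl F = (0, 3 - 3*y, 2*y + 3*z)

d omega = sum_{i<j} (∂f_j/∂x_i - ∂f_i/∂x_j) dx_i ∧ dx_j. Under the identification (dy ∧ dz, dz ∧ dx, dx ∧ dy) ↔ (e_x, e_y, e_z), the coefficients are exactly the components of curl F. Compute:
  ∂R/∂y - ∂Q/∂z = (0) - (0) = 0
  ∂P/∂z - ∂R/∂x = (3 - 3*y) - (0) = 3 - 3*y
  ∂Q/∂x - ∂P/∂y = (2*y) - (-3*z) = 2*y + 3*z.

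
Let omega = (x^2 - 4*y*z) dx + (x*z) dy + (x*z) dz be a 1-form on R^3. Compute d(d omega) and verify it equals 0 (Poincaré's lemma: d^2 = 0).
d(d omega) = 0

Step 1: d omega = sum_{i<j} (∂f_j/∂x_i - ∂f_i/∂x_j) dx_i ∧ dx_j:
  coeff of dx ∧ dy: 5*z
  coeff of dx ∧ dz: 4*y + z
  coeff of dy ∧ dz: -x
Step 2: Apply d again to each 2-form coefficient. The only possible 3-form in R^3 is dx ∧ dy ∧ dz, with coefficient
  ∂(coeff of dy∧dz)/∂x - ∂(coeff of dx∧dz)/∂y + ∂(coeff of dx∧dy)/∂z
  = ∂/∂x (-x) - ∂/∂y (4*y + z) + ∂/∂z (5*z).
Each of these terms simplifies to sums of mixed partials that cancel in pairs. The result is 0 (by equality of mixed partials for smooth functions — Schwarz / Clairaut).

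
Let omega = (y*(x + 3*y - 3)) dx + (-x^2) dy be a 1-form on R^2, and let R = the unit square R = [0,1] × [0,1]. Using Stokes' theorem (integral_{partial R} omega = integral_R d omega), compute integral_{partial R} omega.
integral_(partial R) omega = -3/2

Stokes: integral_partial_R omega = integral_R d omega with d omega = (∂Q/∂x - ∂P/∂y) dx ∧ dy.
  ∂Q/∂x = -2*x
  ∂P/∂y = x + 6*y - 3
  integrand = ∂Q/∂x - ∂P/∂y = -3*x - 6*y + 3.
Integrating over R: integral_0^1 integral_0^1 (-3*x - 6*y + 3) dx dy = -3/2.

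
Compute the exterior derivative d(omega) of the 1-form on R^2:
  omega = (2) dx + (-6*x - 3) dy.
d(omega) = (-6) dx ∧ dy

For a 1-form omega = sum_i f_i dx_i, the exterior derivative is
  d(omega) = sum_{i < j} (∂f_j/∂x_i - ∂f_i/∂x_j) dx_i ∧ dx_j.
  coefficient of dx ∧ dy: ∂f_2/∂x - ∂f_1/∂y = ∂(-6*x - 3)/∂x - ∂(2)/∂y = -6
Assembling: d(omega) = (-6) dx ∧ dy.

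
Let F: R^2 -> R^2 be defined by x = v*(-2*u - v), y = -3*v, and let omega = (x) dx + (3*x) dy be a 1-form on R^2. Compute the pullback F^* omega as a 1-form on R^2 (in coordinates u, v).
F^* omega = (2*v^2*(2*u + v)) du + (v*(4*u^2 + 6*u*v + 18*u + 2*v^2 + 9*v)) dv

Using F^*(f dg) = (f ∘ F) d(g ∘ F), substitute each coordinate x_i by F_i(u, v) in f_i, and replace dx_i by d F_i = (∂F_i/∂u) du + (∂F_i/∂v) dv.
  For the x component: f_1(F) = v*(-2*u - v); d F_1 = (-2*v) du + (-2*u - 2*v) dv
  For the y component: f_2(F) = 3*v*(-2*u - v); d F_2 = (0) du + (-3) dv
Combining and collecting du, dv coefficients:
  coeff of du: 2*v^2*(2*u + v)
  coeff of dv: v*(4*u^2 + 6*u*v + 18*u + 2*v^2 + 9*v)
F^* omega = (2*v^2*(2*u + v)) du + (v*(4*u^2 + 6*u*v + 18*u + 2*v^2 + 9*v)) dv.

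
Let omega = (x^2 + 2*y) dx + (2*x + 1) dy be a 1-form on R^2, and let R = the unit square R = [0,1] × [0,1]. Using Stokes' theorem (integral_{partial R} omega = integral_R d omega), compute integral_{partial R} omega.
integral_(partial R) omega = 0

Stokes: integral_partial_R omega = integral_R d omega with d omega = (∂Q/∂x - ∂P/∂y) dx ∧ dy.
  ∂Q/∂x = 2
  ∂P/∂y = 2
  integrand = ∂Q/∂x - ∂P/∂y = 0.
Integrating over R: integral_0^1 integral_0^1 (0) dx dy = 0.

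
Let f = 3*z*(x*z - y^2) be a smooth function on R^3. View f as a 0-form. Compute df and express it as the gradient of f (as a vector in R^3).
df = (3*z^2) dx + (-6*y*z) dy + (6*x*z - 3*y^2) dz; grad f = (3*z^2, -6*y*z, 6*x*z - 3*y^2)

For a 0-form f, d f = (∂f/∂x) dx + (∂f/∂y) dy + (∂f/∂z) dz. The components of the vector representation are exactly the entries of grad f in Cartesian coordinates:
  ∂f/∂x = 3*z^2
  ∂f/∂y = -6*y*z
  ∂f/∂z = 6*x*z - 3*y^2.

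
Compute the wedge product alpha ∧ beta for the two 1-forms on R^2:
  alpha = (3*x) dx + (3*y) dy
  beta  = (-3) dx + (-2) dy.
alpha ∧ beta = (-6*x + 9*y) dx ∧ dy

Distribute the wedge, using dx_i ∧ dx_j = -dx_j ∧ dx_i and dx_i ∧ dx_i = 0. For each pair (i, j) with i < j, the coefficient of dx_i ∧ dx_j in alpha ∧ beta is (alpha_i * beta_j - alpha_j * beta_i). Collecting: alpha ∧ beta = (-6*x + 9*y) dx ∧ dy.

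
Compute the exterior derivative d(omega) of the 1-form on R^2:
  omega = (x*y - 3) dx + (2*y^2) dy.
d(omega) = (-x) dx ∧ dy

For a 1-form omega = sum_i f_i dx_i, the exterior derivative is
  d(omega) = sum_{i < j} (∂f_j/∂x_i - ∂f_i/∂x_j) dx_i ∧ dx_j.
  coefficient of dx ∧ dy: ∂f_2/∂x - ∂f_1/∂y = ∂(2*y^2)/∂x - ∂(x*y - 3)/∂y = -x
Assembling: d(omega) = (-x) dx ∧ dy.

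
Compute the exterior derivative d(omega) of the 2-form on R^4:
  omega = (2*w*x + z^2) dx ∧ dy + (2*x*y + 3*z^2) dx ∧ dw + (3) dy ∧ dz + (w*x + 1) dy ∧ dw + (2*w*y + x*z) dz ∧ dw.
d(omega) = (2*z) dx ∧ dy ∧ dz + (w) dx ∧ dy ∧ dw + (-5*z) dx ∧ dz ∧ dw + (2*w) dy ∧ dz ∧ dw

For a 2-form omega = sum_{i<j} g_{ij} dx_i ∧ dx_j, the exterior derivative is
  d(omega) = sum_{i<j} d(g_{ij}) ∧ dx_i ∧ dx_j = sum_{i<j, k} (∂g_{ij}/∂x_k) dx_k ∧ dx_i ∧ dx_j.
Expand each term, using dx_k ∧ dx_i ∧ dx_j = sgn(permutation) dx_{(a)} ∧ dx_{(b)} ∧ dx_{(c)} with (a < b < c) sorted:
  d(2*w*x + z^2) includes (∂/∂z)(2*w*x + z^2) dz = (2*z) dz, which multiplied by dx ∧ dy gives (2*z) dx ∧ dy ∧ dz
  d(2*w*x + z^2) includes (∂/∂w)(2*w*x + z^2) dw = (2*x) dw, which multiplied by dx ∧ dy gives (2*x) dx ∧ dy ∧ dw
  d(2*x*y + 3*z^2) includes (∂/∂y)(2*x*y + 3*z^2) dy = (2*x) dy, which multiplied by dx ∧ dw gives (-2*x) dx ∧ dy ∧ dw
  d(2*x*y + 3*z^2) includes (∂/∂z)(2*x*y + 3*z^2) dz = (6*z) dz, which multiplied by dx ∧ dw gives (-6*z) dx ∧ dz ∧ dw
  d(w*x + 1) includes (∂/∂x)(w*x + 1) dx = (w) dx, which multiplied by dy ∧ dw gives (w) dx ∧ dy ∧ dw
  d(2*w*y + x*z) includes (∂/∂x)(2*w*y + x*z) dx = (z) dx, which multiplied by dz ∧ dw gives (z) dx ∧ dz ∧ dw
  d(2*w*y + x*z) includes (∂/∂y)(2*w*y + x*z) dy = (2*w) dy, which multiplied by dz ∧ dw gives (2*w) dy ∧ dz ∧ dw
Collecting like 3-forms: d(omega) = (2*z) dx ∧ dy ∧ dz + (w) dx ∧ dy ∧ dw + (-5*z) dx ∧ dz ∧ dw + (2*w) dy ∧ dz ∧ dw.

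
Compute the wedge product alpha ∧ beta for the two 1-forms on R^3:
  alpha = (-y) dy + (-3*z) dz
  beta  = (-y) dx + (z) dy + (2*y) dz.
alpha ∧ beta = (-y^2) dx ∧ dy + (-2*y^2 + 3*z^2) dy ∧ dz + (-3*y*z) dx ∧ dz

Distribute the wedge, using dx_i ∧ dx_j = -dx_j ∧ dx_i and dx_i ∧ dx_i = 0. For each pair (i, j) with i < j, the coefficient of dx_i ∧ dx_j in alpha ∧ beta is (alpha_i * beta_j - alpha_j * beta_i). Collecting: alpha ∧ beta = (-y^2) dx ∧ dy + (-2*y^2 + 3*z^2) dy ∧ dz + (-3*y*z) dx ∧ dz.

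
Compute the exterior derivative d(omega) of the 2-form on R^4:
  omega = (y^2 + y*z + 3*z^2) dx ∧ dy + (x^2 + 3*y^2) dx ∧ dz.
d(omega) = (-5*y + 6*z) dx ∧ dy ∧ dz

For a 2-form omega = sum_{i<j} g_{ij} dx_i ∧ dx_j, the exterior derivative is
  d(omega) = sum_{i<j} d(g_{ij}) ∧ dx_i ∧ dx_j = sum_{i<j, k} (∂g_{ij}/∂x_k) dx_k ∧ dx_i ∧ dx_j.
Expand each term, using dx_k ∧ dx_i ∧ dx_j = sgn(permutation) dx_{(a)} ∧ dx_{(b)} ∧ dx_{(c)} with (a < b < c) sorted:
  d(y^2 + y*z + 3*z^2) includes (∂/∂z)(y^2 + y*z + 3*z^2) dz = (y + 6*z) dz, which multiplied by dx ∧ dy gives (y + 6*z) dx ∧ dy ∧ dz
  d(x^2 + 3*y^2) includes (∂/∂y)(x^2 + 3*y^2) dy = (6*y) dy, which multiplied by dx ∧ dz gives (-6*y) dx ∧ dy ∧ dz
Collecting like 3-forms: d(omega) = (-5*y + 6*z) dx ∧ dy ∧ dz.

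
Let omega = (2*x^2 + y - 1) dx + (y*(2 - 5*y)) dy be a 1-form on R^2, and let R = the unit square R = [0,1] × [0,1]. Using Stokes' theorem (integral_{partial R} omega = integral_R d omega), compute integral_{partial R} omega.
integral_(partial R) omega = -1

Stokes: integral_partial_R omega = integral_R d omega with d omega = (∂Q/∂x - ∂P/∂y) dx ∧ dy.
  ∂Q/∂x = 0
  ∂P/∂y = 1
  integrand = ∂Q/∂x - ∂P/∂y = -1.
Integrating over R: integral_0^1 integral_0^1 (-1) dx dy = -1.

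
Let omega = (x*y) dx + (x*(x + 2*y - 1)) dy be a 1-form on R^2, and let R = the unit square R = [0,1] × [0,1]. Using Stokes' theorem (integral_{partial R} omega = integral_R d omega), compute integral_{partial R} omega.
integral_(partial R) omega = 1/2

Stokes: integral_partial_R omega = integral_R d omega with d omega = (∂Q/∂x - ∂P/∂y) dx ∧ dy.
  ∂Q/∂x = 2*x + 2*y - 1
  ∂P/∂y = x
  integrand = ∂Q/∂x - ∂P/∂y = x + 2*y - 1.
Integrating over R: integral_0^1 integral_0^1 (x + 2*y - 1) dx dy = 1/2.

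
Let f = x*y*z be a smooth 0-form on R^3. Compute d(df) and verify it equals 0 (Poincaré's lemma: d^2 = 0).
d(df) = 0

Step 1: df = sum_i (∂f/∂x_i) dx_i = (y*z) dx + (x*z) dy + (x*y) dz.
Step 2: Apply d again. Using the 1-form formula, the coefficient of dx ∧ dy in d(df) is ∂^2 f/∂x ∂y - ∂^2 f/∂y ∂x = (z) - (z) = 0 (equality of mixed partials for smooth f).
Similarly for dx ∧ dz and dy ∧ dz — all coefficients vanish. So d(df) = 0.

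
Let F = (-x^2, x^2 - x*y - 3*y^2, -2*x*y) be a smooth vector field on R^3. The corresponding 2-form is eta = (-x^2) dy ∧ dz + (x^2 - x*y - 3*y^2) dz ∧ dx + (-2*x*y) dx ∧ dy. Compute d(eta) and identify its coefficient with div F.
d(eta) = (-3*x - 6*y) dx ∧ dy ∧ dz; div F = -3*x - 6*y

For a 2-form in R^3 of the form above, applying d gives a 3-form with coefficient ∂P/∂x + ∂Q/∂y + ∂R/∂z:
  ∂P/∂x = -2*x
  ∂Q/∂y = -x - 6*y
  ∂R/∂z = 0
Sum = -3*x - 6*y, which is exactly div F.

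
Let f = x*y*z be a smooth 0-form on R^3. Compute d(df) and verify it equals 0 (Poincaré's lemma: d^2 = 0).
d(df) = 0

Step 1: df = sum_i (∂f/∂x_i) dx_i = (y*z) dx + (x*z) dy + (x*y) dz.
Step 2: Apply d again. Using the 1-form formula, the coefficient of dx ∧ dy in d(df) is ∂^2 f/∂x ∂y - ∂^2 f/∂y ∂x = (z) - (z) = 0 (equality of mixed partials for smooth f).
Similarly for dx ∧ dz and dy ∧ dz — all coefficients vanish. So d(df) = 0.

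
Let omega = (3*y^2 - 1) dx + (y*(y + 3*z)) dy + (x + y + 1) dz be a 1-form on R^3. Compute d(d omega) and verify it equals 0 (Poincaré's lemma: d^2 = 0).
d(d omega) = 0

Step 1: d omega = sum_{i<j} (∂f_j/∂x_i - ∂f_i/∂x_j) dx_i ∧ dx_j:
  coeff of dx ∧ dy: -6*y
  coeff of dx ∧ dz: 1
  coeff of dy ∧ dz: 1 - 3*y
Step 2: Apply d again to each 2-form coefficient. The only possible 3-form in R^3 is dx ∧ dy ∧ dz, with coefficient
  ∂(coeff of dy∧dz)/∂x - ∂(coeff of dx∧dz)/∂y + ∂(coeff of dx∧dy)/∂z
  = ∂/∂x (1 - 3*y) - ∂/∂y (1) + ∂/∂z (-6*y).
Each of these terms simplifies to sums of mixed partials that cancel in pairs. The result is 0 (by equality of mixed partials for smooth functions — Schwarz / Clairaut).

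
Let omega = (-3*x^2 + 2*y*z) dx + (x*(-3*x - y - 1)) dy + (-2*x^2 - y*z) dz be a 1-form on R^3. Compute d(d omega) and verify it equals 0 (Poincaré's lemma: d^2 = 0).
d(d omega) = 0

Step 1: d omega = sum_{i<j} (∂f_j/∂x_i - ∂f_i/∂x_j) dx_i ∧ dx_j:
  coeff of dx ∧ dy: -6*x - y - 2*z - 1
  coeff of dx ∧ dz: -4*x - 2*y
  coeff of dy ∧ dz: -z
Step 2: Apply d again to each 2-form coefficient. The only possible 3-form in R^3 is dx ∧ dy ∧ dz, with coefficient
  ∂(coeff of dy∧dz)/∂x - ∂(coeff of dx∧dz)/∂y + ∂(coeff of dx∧dy)/∂z
  = ∂/∂x (-z) - ∂/∂y (-4*x - 2*y) + ∂/∂z (-6*x - y - 2*z - 1).
Each of these terms simplifies to sums of mixed partials that cancel in pairs. The result is 0 (by equality of mixed partials for smooth functions — Schwarz / Clairaut).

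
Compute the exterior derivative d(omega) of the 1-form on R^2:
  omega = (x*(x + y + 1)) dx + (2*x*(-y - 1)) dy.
d(omega) = (-x - 2*y - 2) dx ∧ dy

For a 1-form omega = sum_i f_i dx_i, the exterior derivative is
  d(omega) = sum_{i < j} (∂f_j/∂x_i - ∂f_i/∂x_j) dx_i ∧ dx_j.
  coefficient of dx ∧ dy: ∂f_2/∂x - ∂f_1/∂y = ∂(2*x*(-y - 1))/∂x - ∂(x*(x + y + 1))/∂y = -x - 2*y - 2
Assembling: d(omega) = (-x - 2*y - 2) dx ∧ dy.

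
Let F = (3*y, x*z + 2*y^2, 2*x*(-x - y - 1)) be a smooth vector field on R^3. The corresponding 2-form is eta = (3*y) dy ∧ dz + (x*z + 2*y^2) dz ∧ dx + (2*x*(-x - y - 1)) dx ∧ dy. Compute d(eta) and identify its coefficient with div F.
d(eta) = (4*y) dx ∧ dy ∧ dz; div F = 4*y

For a 2-form in R^3 of the form above, applying d gives a 3-form with coefficient ∂P/∂x + ∂Q/∂y + ∂R/∂z:
  ∂P/∂x = 0
  ∂Q/∂y = 4*y
  ∂R/∂z = 0
Sum = 4*y, which is exactly div F.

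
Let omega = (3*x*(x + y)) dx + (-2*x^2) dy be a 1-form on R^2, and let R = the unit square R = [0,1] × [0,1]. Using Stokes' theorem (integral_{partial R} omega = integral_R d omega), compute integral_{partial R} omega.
integral_(partial R) omega = -7/2

Stokes: integral_partial_R omega = integral_R d omega with d omega = (∂Q/∂x - ∂P/∂y) dx ∧ dy.
  ∂Q/∂x = -4*x
  ∂P/∂y = 3*x
  integrand = ∂Q/∂x - ∂P/∂y = -7*x.
Integrating over R: integral_0^1 integral_0^1 (-7*x) dx dy = -7/2.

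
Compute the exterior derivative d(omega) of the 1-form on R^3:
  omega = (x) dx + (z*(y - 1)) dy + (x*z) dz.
d(omega) = (z) dx ∧ dz + (1 - y) dy ∧ dz

For a 1-form omega = sum_i f_i dx_i, the exterior derivative is
  d(omega) = sum_{i < j} (∂f_j/∂x_i - ∂f_i/∂x_j) dx_i ∧ dx_j.
  coefficient of dx ∧ dz: ∂f_3/∂x - ∂f_1/∂z = ∂(x*z)/∂x - ∂(x)/∂z = z
  coefficient of dy ∧ dz: ∂f_3/∂y - ∂f_2/∂z = ∂(x*z)/∂y - ∂(z*(y - 1))/∂z = 1 - y
Assembling: d(omega) = (z) dx ∧ dz + (1 - y) dy ∧ dz.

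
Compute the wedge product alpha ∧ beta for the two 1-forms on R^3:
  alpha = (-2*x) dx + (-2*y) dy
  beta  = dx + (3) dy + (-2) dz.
alpha ∧ beta = (-6*x + 2*y) dx ∧ dy + (4*x) dx ∧ dz + (4*y) dy ∧ dz

Distribute the wedge, using dx_i ∧ dx_j = -dx_j ∧ dx_i and dx_i ∧ dx_i = 0. For each pair (i, j) with i < j, the coefficient of dx_i ∧ dx_j in alpha ∧ beta is (alpha_i * beta_j - alpha_j * beta_i). Collecting: alpha ∧ beta = (-6*x + 2*y) dx ∧ dy + (4*x) dx ∧ dz + (4*y) dy ∧ dz.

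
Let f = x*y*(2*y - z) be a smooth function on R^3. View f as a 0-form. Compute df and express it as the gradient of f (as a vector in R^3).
df = (y*(2*y - z)) dx + (x*(4*y - z)) dy + (-x*y) dz; grad f = (y*(2*y - z), x*(4*y - z), -x*y)

For a 0-form f, d f = (∂f/∂x) dx + (∂f/∂y) dy + (∂f/∂z) dz. The components of the vector representation are exactly the entries of grad f in Cartesian coordinates:
  ∂f/∂x = y*(2*y - z)
  ∂f/∂y = x*(4*y - z)
  ∂f/∂z = -x*y.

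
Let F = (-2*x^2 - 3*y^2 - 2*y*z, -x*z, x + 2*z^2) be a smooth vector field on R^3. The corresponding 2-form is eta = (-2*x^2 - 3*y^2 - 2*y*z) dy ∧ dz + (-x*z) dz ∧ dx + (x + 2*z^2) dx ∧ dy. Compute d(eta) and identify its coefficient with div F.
d(eta) = (-4*x + 4*z) dx ∧ dy ∧ dz; div F = -4*x + 4*z

For a 2-form in R^3 of the form above, applying d gives a 3-form with coefficient ∂P/∂x + ∂Q/∂y + ∂R/∂z:
  ∂P/∂x = -4*x
  ∂Q/∂y = 0
  ∂R/∂z = 4*z
Sum = -4*x + 4*z, which is exactly div F.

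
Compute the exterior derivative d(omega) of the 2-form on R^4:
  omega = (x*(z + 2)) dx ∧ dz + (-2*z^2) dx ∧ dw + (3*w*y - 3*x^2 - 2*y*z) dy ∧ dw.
d(omega) = (4*z) dx ∧ dz ∧ dw + (-6*x) dx ∧ dy ∧ dw + (2*y) dy ∧ dz ∧ dw

For a 2-form omega = sum_{i<j} g_{ij} dx_i ∧ dx_j, the exterior derivative is
  d(omega) = sum_{i<j} d(g_{ij}) ∧ dx_i ∧ dx_j = sum_{i<j, k} (∂g_{ij}/∂x_k) dx_k ∧ dx_i ∧ dx_j.
Expand each term, using dx_k ∧ dx_i ∧ dx_j = sgn(permutation) dx_{(a)} ∧ dx_{(b)} ∧ dx_{(c)} with (a < b < c) sorted:
  d(-2*z^2) includes (∂/∂z)(-2*z^2) dz = (-4*z) dz, which multiplied by dx ∧ dw gives (4*z) dx ∧ dz ∧ dw
  d(3*w*y - 3*x^2 - 2*y*z) includes (∂/∂x)(3*w*y - 3*x^2 - 2*y*z) dx = (-6*x) dx, which multiplied by dy ∧ dw gives (-6*x) dx ∧ dy ∧ dw
  d(3*w*y - 3*x^2 - 2*y*z) includes (∂/∂z)(3*w*y - 3*x^2 - 2*y*z) dz = (-2*y) dz, which multiplied by dy ∧ dw gives (2*y) dy ∧ dz ∧ dw
Collecting like 3-forms: d(omega) = (4*z) dx ∧ dz ∧ dw + (-6*x) dx ∧ dy ∧ dw + (2*y) dy ∧ dz ∧ dw.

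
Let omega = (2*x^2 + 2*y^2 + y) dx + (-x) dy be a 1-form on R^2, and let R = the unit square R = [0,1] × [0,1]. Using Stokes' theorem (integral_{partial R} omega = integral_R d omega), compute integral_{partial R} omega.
integral_(partial R) omega = -4

Stokes: integral_partial_R omega = integral_R d omega with d omega = (∂Q/∂x - ∂P/∂y) dx ∧ dy.
  ∂Q/∂x = -1
  ∂P/∂y = 4*y + 1
  integrand = ∂Q/∂x - ∂P/∂y = -4*y - 2.
Integrating over R: integral_0^1 integral_0^1 (-4*y - 2) dx dy = -4.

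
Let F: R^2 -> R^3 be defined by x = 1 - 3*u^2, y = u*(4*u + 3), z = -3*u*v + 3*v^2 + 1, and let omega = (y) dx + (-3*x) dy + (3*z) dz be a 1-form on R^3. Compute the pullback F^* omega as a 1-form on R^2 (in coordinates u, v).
F^* omega = (48*u^3 + 9*u^2 + 27*u*v^2 - 24*u - 27*v^3 - 9*v - 9) du + (27*u^2*v - 81*u*v^2 - 9*u + 54*v^3 + 18*v) dv

Using F^*(f dg) = (f ∘ F) d(g ∘ F), substitute each coordinate x_i by F_i(u, v) in f_i, and replace dx_i by d F_i = (∂F_i/∂u) du + (∂F_i/∂v) dv.
  For the x component: f_1(F) = u*(4*u + 3); d F_1 = (-6*u) du + (0) dv
  For the y component: f_2(F) = 9*u^2 - 3; d F_2 = (8*u + 3) du + (0) dv
  For the z component: f_3(F) = -9*u*v + 9*v^2 + 3; d F_3 = (-3*v) du + (-3*u + 6*v) dv
Combining and collecting du, dv coefficients:
  coeff of du: 48*u^3 + 9*u^2 + 27*u*v^2 - 24*u - 27*v^3 - 9*v - 9
  coeff of dv: 27*u^2*v - 81*u*v^2 - 9*u + 54*v^3 + 18*v
F^* omega = (48*u^3 + 9*u^2 + 27*u*v^2 - 24*u - 27*v^3 - 9*v - 9) du + (27*u^2*v - 81*u*v^2 - 9*u + 54*v^3 + 18*v) dv.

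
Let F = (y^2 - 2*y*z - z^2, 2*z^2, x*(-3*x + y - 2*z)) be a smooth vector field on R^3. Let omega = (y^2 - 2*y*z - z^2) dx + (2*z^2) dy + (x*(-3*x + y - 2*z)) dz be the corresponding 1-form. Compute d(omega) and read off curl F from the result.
d(omega) = (x - 4*z) dy ∧ dz + (6*x - 3*y) dz ∧ dx + (-2*y + 2*z) dx ∧ dy; curl F = (x - 4*z, 6*x - 3*y, -2*y + 2*z)

d omega = sum_{i<j} (∂f_j/∂x_i - ∂f_i/∂x_j) dx_i ∧ dx_j. Under the identification (dy ∧ dz, dz ∧ dx, dx ∧ dy) ↔ (e_x, e_y, e_z), the coefficients are exactly the components of curl F. Compute:
  ∂R/∂y - ∂Q/∂z = (x) - (4*z) = x - 4*z
  ∂P/∂z - ∂R/∂x = (-2*y - 2*z) - (-6*x + y - 2*z) = 6*x - 3*y
  ∂Q/∂x - ∂P/∂y = (0) - (2*y - 2*z) = -2*y + 2*z.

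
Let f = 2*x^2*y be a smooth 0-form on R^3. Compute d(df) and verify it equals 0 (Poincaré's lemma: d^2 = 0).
d(df) = 0

Step 1: df = sum_i (∂f/∂x_i) dx_i = (4*x*y) dx + (2*x^2) dy + (0) dz.
Step 2: Apply d again. Using the 1-form formula, the coefficient of dx ∧ dy in d(df) is ∂^2 f/∂x ∂y - ∂^2 f/∂y ∂x = (4*x) - (4*x) = 0 (equality of mixed partials for smooth f).
Similarly for dx ∧ dz and dy ∧ dz — all coefficients vanish. So d(df) = 0.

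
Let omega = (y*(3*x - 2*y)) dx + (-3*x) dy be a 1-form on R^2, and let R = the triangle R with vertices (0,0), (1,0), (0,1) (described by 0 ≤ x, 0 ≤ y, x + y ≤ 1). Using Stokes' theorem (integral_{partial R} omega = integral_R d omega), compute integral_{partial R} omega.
integral_(partial R) omega = -4/3

Stokes: integral_partial_R omega = integral_R d omega with d omega = (∂Q/∂x - ∂P/∂y) dx ∧ dy.
  ∂Q/∂x = -3
  ∂P/∂y = 3*x - 4*y
  integrand = ∂Q/∂x - ∂P/∂y = -3*x + 4*y - 3.
Integrating over R: integral_0^1 integral_0^{1-x} (-3*x + 4*y - 3) dy dx = -4/3.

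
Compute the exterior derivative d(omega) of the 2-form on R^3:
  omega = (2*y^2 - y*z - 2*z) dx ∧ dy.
d(omega) = (-y - 2) dx ∧ dy ∧ dz

For a 2-form omega = sum_{i<j} g_{ij} dx_i ∧ dx_j, the exterior derivative is
  d(omega) = sum_{i<j} d(g_{ij}) ∧ dx_i ∧ dx_j = sum_{i<j, k} (∂g_{ij}/∂x_k) dx_k ∧ dx_i ∧ dx_j.
Expand each term, using dx_k ∧ dx_i ∧ dx_j = sgn(permutation) dx_{(a)} ∧ dx_{(b)} ∧ dx_{(c)} with (a < b < c) sorted:
  d(2*y^2 - y*z - 2*z) includes (∂/∂z)(2*y^2 - y*z - 2*z) dz = (-y - 2) dz, which multiplied by dx ∧ dy gives (-y - 2) dx ∧ dy ∧ dz
Collecting like 3-forms: d(omega) = (-y - 2) dx ∧ dy ∧ dz.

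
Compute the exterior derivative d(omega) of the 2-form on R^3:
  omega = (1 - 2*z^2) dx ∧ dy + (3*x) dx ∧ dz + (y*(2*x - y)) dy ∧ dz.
d(omega) = (2*y - 4*z) dx ∧ dy ∧ dz

For a 2-form omega = sum_{i<j} g_{ij} dx_i ∧ dx_j, the exterior derivative is
  d(omega) = sum_{i<j} d(g_{ij}) ∧ dx_i ∧ dx_j = sum_{i<j, k} (∂g_{ij}/∂x_k) dx_k ∧ dx_i ∧ dx_j.
Expand each term, using dx_k ∧ dx_i ∧ dx_j = sgn(permutation) dx_{(a)} ∧ dx_{(b)} ∧ dx_{(c)} with (a < b < c) sorted:
  d(1 - 2*z^2) includes (∂/∂z)(1 - 2*z^2) dz = (-4*z) dz, which multiplied by dx ∧ dy gives (-4*z) dx ∧ dy ∧ dz
  d(y*(2*x - y)) includes (∂/∂x)(y*(2*x - y)) dx = (2*y) dx, which multiplied by dy ∧ dz gives (2*y) dx ∧ dy ∧ dz
Collecting like 3-forms: d(omega) = (2*y - 4*z) dx ∧ dy ∧ dz.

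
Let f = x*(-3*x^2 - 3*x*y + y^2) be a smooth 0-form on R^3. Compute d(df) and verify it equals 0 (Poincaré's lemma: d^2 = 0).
d(df) = 0

Step 1: df = sum_i (∂f/∂x_i) dx_i = (-9*x^2 - 6*x*y + y^2) dx + (x*(-3*x + 2*y)) dy + (0) dz.
Step 2: Apply d again. Using the 1-form formula, the coefficient of dx ∧ dy in d(df) is ∂^2 f/∂x ∂y - ∂^2 f/∂y ∂x = (-6*x + 2*y) - (-6*x + 2*y) = 0 (equality of mixed partials for smooth f).
Similarly for dx ∧ dz and dy ∧ dz — all coefficients vanish. So d(df) = 0.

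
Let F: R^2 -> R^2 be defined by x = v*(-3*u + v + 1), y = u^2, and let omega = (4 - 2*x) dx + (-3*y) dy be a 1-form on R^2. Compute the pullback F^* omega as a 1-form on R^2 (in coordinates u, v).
F^* omega = (-6*u^3 - 18*u*v^2 + 6*v^3 + 6*v^2 - 12*v) du + (-18*u^2*v + 18*u*v^2 + 12*u*v - 12*u - 4*v^3 - 6*v^2 + 6*v + 4) dv

Using F^*(f dg) = (f ∘ F) d(g ∘ F), substitute each coordinate x_i by F_i(u, v) in f_i, and replace dx_i by d F_i = (∂F_i/∂u) du + (∂F_i/∂v) dv.
  For the x component: f_1(F) = 6*u*v - 2*v^2 - 2*v + 4; d F_1 = (-3*v) du + (-3*u + 2*v + 1) dv
  For the y component: f_2(F) = -3*u^2; d F_2 = (2*u) du + (0) dv
Combining and collecting du, dv coefficients:
  coeff of du: -6*u^3 - 18*u*v^2 + 6*v^3 + 6*v^2 - 12*v
  coeff of dv: -18*u^2*v + 18*u*v^2 + 12*u*v - 12*u - 4*v^3 - 6*v^2 + 6*v + 4
F^* omega = (-6*u^3 - 18*u*v^2 + 6*v^3 + 6*v^2 - 12*v) du + (-18*u^2*v + 18*u*v^2 + 12*u*v - 12*u - 4*v^3 - 6*v^2 + 6*v + 4) dv.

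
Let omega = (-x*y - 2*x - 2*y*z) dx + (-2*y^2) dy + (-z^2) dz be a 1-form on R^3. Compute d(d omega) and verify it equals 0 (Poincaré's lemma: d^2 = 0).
d(d omega) = 0

Step 1: d omega = sum_{i<j} (∂f_j/∂x_i - ∂f_i/∂x_j) dx_i ∧ dx_j:
  coeff of dx ∧ dy: x + 2*z
  coeff of dx ∧ dz: 2*y
  coeff of dy ∧ dz: 0
Step 2: Apply d again to each 2-form coefficient. The only possible 3-form in R^3 is dx ∧ dy ∧ dz, with coefficient
  ∂(coeff of dy∧dz)/∂x - ∂(coeff of dx∧dz)/∂y + ∂(coeff of dx∧dy)/∂z
  = ∂/∂x (0) - ∂/∂y (2*y) + ∂/∂z (x + 2*z).
Each of these terms simplifies to sums of mixed partials that cancel in pairs. The result is 0 (by equality of mixed partials for smooth functions — Schwarz / Clairaut).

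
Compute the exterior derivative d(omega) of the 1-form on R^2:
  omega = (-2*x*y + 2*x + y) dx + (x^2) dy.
d(omega) = (4*x - 1) dx ∧ dy

For a 1-form omega = sum_i f_i dx_i, the exterior derivative is
  d(omega) = sum_{i < j} (∂f_j/∂x_i - ∂f_i/∂x_j) dx_i ∧ dx_j.
  coefficient of dx ∧ dy: ∂f_2/∂x - ∂f_1/∂y = ∂(x^2)/∂x - ∂(-2*x*y + 2*x + y)/∂y = 4*x - 1
Assembling: d(omega) = (4*x - 1) dx ∧ dy.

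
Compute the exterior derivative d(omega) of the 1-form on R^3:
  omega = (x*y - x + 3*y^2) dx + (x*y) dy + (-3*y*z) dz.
d(omega) = (-x - 5*y) dx ∧ dy + (-3*z) dy ∧ dz

For a 1-form omega = sum_i f_i dx_i, the exterior derivative is
  d(omega) = sum_{i < j} (∂f_j/∂x_i - ∂f_i/∂x_j) dx_i ∧ dx_j.
  coefficient of dx ∧ dy: ∂f_2/∂x - ∂f_1/∂y = ∂(x*y)/∂x - ∂(x*y - x + 3*y^2)/∂y = -x - 5*y
  coefficient of dy ∧ dz: ∂f_3/∂y - ∂f_2/∂z = ∂(-3*y*z)/∂y - ∂(x*y)/∂z = -3*z
Assembling: d(omega) = (-x - 5*y) dx ∧ dy + (-3*z) dy ∧ dz.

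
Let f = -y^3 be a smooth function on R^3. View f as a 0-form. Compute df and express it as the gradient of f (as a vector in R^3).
df = (0) dx + (-3*y^2) dy + (0) dz; grad f = (0, -3*y^2, 0)

For a 0-form f, d f = (∂f/∂x) dx + (∂f/∂y) dy + (∂f/∂z) dz. The components of the vector representation are exactly the entries of grad f in Cartesian coordinates:
  ∂f/∂x = 0
  ∂f/∂y = -3*y^2
  ∂f/∂z = 0.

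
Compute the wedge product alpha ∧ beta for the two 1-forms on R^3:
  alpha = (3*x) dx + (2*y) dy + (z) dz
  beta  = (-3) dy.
alpha ∧ beta = (-9*x) dx ∧ dy + (3*z) dy ∧ dz

Distribute the wedge, using dx_i ∧ dx_j = -dx_j ∧ dx_i and dx_i ∧ dx_i = 0. For each pair (i, j) with i < j, the coefficient of dx_i ∧ dx_j in alpha ∧ beta is (alpha_i * beta_j - alpha_j * beta_i). Collecting: alpha ∧ beta = (-9*x) dx ∧ dy + (3*z) dy ∧ dz.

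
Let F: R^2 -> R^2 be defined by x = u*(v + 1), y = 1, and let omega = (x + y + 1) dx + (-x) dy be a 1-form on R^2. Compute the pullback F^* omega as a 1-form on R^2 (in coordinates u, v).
F^* omega = (u*v^2 + 2*u*v + u + 2*v + 2) du + (u*(u*v + u + 2)) dv

Using F^*(f dg) = (f ∘ F) d(g ∘ F), substitute each coordinate x_i by F_i(u, v) in f_i, and replace dx_i by d F_i = (∂F_i/∂u) du + (∂F_i/∂v) dv.
  For the x component: f_1(F) = u*v + u + 2; d F_1 = (v + 1) du + (u) dv
  For the y component: f_2(F) = u*(-v - 1); d F_2 = (0) du + (0) dv
Combining and collecting du, dv coefficients:
  coeff of du: u*v^2 + 2*u*v + u + 2*v + 2
  coeff of dv: u*(u*v + u + 2)
F^* omega = (u*v^2 + 2*u*v + u + 2*v + 2) du + (u*(u*v + u + 2)) dv.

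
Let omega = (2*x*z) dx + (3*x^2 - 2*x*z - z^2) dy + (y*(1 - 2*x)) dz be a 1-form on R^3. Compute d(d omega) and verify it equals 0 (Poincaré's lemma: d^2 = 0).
d(d omega) = 0

Step 1: d omega = sum_{i<j} (∂f_j/∂x_i - ∂f_i/∂x_j) dx_i ∧ dx_j:
  coeff of dx ∧ dy: 6*x - 2*z
  coeff of dx ∧ dz: -2*x - 2*y
  coeff of dy ∧ dz: 2*z + 1
Step 2: Apply d again to each 2-form coefficient. The only possible 3-form in R^3 is dx ∧ dy ∧ dz, with coefficient
  ∂(coeff of dy∧dz)/∂x - ∂(coeff of dx∧dz)/∂y + ∂(coeff of dx∧dy)/∂z
  = ∂/∂x (2*z + 1) - ∂/∂y (-2*x - 2*y) + ∂/∂z (6*x - 2*z).
Each of these terms simplifies to sums of mixed partials that cancel in pairs. The result is 0 (by equality of mixed partials for smooth functions — Schwarz / Clairaut).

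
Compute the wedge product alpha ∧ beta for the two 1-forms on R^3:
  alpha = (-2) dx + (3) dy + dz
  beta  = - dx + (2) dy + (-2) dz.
alpha ∧ beta = (-1) dx ∧ dy + (5) dx ∧ dz + (-8) dy ∧ dz

Distribute the wedge, using dx_i ∧ dx_j = -dx_j ∧ dx_i and dx_i ∧ dx_i = 0. For each pair (i, j) with i < j, the coefficient of dx_i ∧ dx_j in alpha ∧ beta is (alpha_i * beta_j - alpha_j * beta_i). Collecting: alpha ∧ beta = (-1) dx ∧ dy + (5) dx ∧ dz + (-8) dy ∧ dz.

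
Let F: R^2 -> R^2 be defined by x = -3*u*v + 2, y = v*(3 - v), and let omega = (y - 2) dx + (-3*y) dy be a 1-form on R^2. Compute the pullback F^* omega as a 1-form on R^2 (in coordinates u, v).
F^* omega = (3*v*(v^2 - 3*v + 2)) du + (3*u*v^2 - 9*u*v + 6*u - 6*v^3 + 27*v^2 - 27*v) dv

Using F^*(f dg) = (f ∘ F) d(g ∘ F), substitute each coordinate x_i by F_i(u, v) in f_i, and replace dx_i by d F_i = (∂F_i/∂u) du + (∂F_i/∂v) dv.
  For the x component: f_1(F) = -v^2 + 3*v - 2; d F_1 = (-3*v) du + (-3*u) dv
  For the y component: f_2(F) = 3*v*(v - 3); d F_2 = (0) du + (3 - 2*v) dv
Combining and collecting du, dv coefficients:
  coeff of du: 3*v*(v^2 - 3*v + 2)
  coeff of dv: 3*u*v^2 - 9*u*v + 6*u - 6*v^3 + 27*v^2 - 27*v
F^* omega = (3*v*(v^2 - 3*v + 2)) du + (3*u*v^2 - 9*u*v + 6*u - 6*v^3 + 27*v^2 - 27*v) dv.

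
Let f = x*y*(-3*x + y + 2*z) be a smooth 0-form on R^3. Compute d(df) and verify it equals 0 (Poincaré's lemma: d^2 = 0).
d(df) = 0

Step 1: df = sum_i (∂f/∂x_i) dx_i = (y*(-6*x + y + 2*z)) dx + (x*(-3*x + 2*y + 2*z)) dy + (2*x*y) dz.
Step 2: Apply d again. Using the 1-form formula, the coefficient of dx ∧ dy in d(df) is ∂^2 f/∂x ∂y - ∂^2 f/∂y ∂x = (-6*x + 2*y + 2*z) - (-6*x + 2*y + 2*z) = 0 (equality of mixed partials for smooth f).
Similarly for dx ∧ dz and dy ∧ dz — all coefficients vanish. So d(df) = 0.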